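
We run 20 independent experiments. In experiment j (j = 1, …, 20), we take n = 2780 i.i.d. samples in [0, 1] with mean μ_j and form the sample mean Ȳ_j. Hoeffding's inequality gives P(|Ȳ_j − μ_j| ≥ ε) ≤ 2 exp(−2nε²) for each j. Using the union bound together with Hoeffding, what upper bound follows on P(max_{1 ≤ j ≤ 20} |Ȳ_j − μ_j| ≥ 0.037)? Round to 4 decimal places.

0.0198

Per-experiment Hoeffding bound: 2·exp(−2·2780·0.037²) = 2·exp(−7.61164) = 0.00098932.
Union bound over 20 events: 20·0.00098932 = 0.01979.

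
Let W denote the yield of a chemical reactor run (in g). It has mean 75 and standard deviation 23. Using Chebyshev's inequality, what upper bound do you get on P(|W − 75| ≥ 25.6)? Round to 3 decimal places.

Chebyshev: P(|W − μ| ≥ t) ≤ Var(W)/t².
Var(W) = σ² = 23² = 529.
Bound = 529 / 655.36 = 0.8072.

0.807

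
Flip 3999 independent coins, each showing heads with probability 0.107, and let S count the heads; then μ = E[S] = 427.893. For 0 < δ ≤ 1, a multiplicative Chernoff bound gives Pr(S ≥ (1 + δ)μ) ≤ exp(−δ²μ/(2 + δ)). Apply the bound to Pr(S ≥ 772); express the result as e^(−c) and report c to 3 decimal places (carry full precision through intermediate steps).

98.683

Write 772 = (1 + δ)μ, so δ = 772/427.893 − 1 = 0.8041894…
Then the exponent is δ²μ/(2 + δ) = (772 − μ)² / (μ·(2 + δ)) = 98.683489.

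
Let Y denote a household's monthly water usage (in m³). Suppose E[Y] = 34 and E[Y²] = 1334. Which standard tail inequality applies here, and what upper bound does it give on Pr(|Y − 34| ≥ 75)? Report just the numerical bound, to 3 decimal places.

The first two moments determine the variance, so Chebyshev's inequality is the sharpest standard bound available.
Var(Y) = E[Y²] − (E[Y])² = 1334 − 1156 = 178.
Chebyshev's inequality: Pr(|Y − μ| ≥ t) ≤ Var(Y)/t² = 178/5625 = 0.0316.

0.032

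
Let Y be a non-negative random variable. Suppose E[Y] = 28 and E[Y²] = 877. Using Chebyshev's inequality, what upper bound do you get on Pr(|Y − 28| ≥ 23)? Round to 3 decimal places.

0.176

Var(Y) = E[Y²] − (E[Y])² = 877 − 784 = 93.
Chebyshev's inequality: Pr(|Y − μ| ≥ t) ≤ Var(Y)/t² = 93/529 = 0.1758.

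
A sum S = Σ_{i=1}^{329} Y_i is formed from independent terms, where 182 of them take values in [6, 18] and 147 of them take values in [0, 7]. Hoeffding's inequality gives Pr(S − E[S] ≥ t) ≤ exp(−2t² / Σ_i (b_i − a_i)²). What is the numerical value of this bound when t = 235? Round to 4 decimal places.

Σ(b_i − a_i)² = 182·12² + 147·7² = 33411.
Exponent = 2·235² / 33411 = 3.30580.
Bound = exp(−3.30580) = 0.03667.

0.0367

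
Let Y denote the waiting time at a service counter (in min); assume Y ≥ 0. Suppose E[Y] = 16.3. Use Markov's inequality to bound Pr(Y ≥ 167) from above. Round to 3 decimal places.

Markov's inequality: for a non-negative random variable, Pr(Y ≥ a) ≤ E[Y]/a.
Here E[Y] = 16.3 and a = 167, so the bound is 16.3/167 = 0.0976.

0.098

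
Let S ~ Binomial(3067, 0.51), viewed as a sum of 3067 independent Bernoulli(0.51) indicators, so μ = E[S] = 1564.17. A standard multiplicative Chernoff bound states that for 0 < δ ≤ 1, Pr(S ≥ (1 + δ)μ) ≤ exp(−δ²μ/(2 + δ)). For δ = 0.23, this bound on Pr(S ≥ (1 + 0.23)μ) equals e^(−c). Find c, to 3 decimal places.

c = δ²μ/(2 + δ) = 0.23²·1564.17/(2 + 0.23) = 37.1052.

37.105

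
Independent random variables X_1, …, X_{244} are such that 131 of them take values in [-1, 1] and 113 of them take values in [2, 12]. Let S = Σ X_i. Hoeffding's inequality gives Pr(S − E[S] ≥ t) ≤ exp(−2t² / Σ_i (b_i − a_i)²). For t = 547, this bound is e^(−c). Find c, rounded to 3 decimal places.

Σ(b_i − a_i)² = 131·2² + 113·10² = 11824.
c = 2t² / 11824 = 2·547² / 11824 = 50.6105.

50.610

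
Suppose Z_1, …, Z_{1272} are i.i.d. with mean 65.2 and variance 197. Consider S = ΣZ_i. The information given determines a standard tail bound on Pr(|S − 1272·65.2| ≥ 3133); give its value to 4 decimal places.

With mean and variance of each term known, Chebyshev's inequality bounds the deviation of the sum (or sample mean).
Var(S) = n·Var(Z_i) = 1272·197 = 250584.
Chebyshev: Pr(|S − 1272·65.2| ≥ 3133) ≤ Var(S)/3133² = 250584/9815689 = 0.0255.

0.0255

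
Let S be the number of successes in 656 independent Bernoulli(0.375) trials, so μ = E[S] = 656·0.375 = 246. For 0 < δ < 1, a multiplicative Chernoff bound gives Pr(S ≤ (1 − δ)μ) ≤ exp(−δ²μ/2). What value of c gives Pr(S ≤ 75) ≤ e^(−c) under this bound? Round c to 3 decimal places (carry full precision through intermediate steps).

59.433

Write 75 = (1 − δ)μ, so δ = 1 − 75/246 = 0.695122…
Then the exponent is δ²μ/2 = (μ − 75)²/(2μ) = 59.432927.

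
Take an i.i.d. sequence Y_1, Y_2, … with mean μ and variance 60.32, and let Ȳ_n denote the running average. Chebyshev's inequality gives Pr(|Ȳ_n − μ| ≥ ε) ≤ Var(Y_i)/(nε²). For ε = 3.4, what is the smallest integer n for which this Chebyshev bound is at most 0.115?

46

Require 60.32/(n·3.4²) ≤ 0.115, i.e. n ≥ 60.32/(0.115·3.4²) = 45.374.
The smallest integer n is 46.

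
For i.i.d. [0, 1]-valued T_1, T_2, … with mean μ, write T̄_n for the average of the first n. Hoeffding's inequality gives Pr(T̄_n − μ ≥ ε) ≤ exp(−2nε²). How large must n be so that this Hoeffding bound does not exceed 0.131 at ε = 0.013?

6014

Require exp(−2nε²) ≤ 0.131, i.e. 2nε² ≥ ln(1/0.131) = 2.032558.
So n ≥ 2.032558 / (2·0.013²) = 6013.485.
The smallest integer n is 6014.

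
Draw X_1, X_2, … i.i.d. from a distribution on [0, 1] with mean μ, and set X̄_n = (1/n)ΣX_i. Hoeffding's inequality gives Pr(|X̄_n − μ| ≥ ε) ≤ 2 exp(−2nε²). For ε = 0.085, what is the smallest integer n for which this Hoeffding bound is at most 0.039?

273

Require 2·exp(−2nε²) ≤ 0.039, i.e. 2nε² ≥ ln(2/0.039) = 3.937341.
So n ≥ 3.937341 / (2·0.085²) = 272.480.
The smallest integer n is 273.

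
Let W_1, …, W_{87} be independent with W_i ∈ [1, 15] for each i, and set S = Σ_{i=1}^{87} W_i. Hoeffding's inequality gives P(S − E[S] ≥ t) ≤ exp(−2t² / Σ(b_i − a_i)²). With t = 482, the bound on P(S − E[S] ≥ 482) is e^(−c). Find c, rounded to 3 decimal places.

27.249

Σ(b_i − a_i)² = 87·(14)² = 17052.
c = 2t²/17052 = 2·482²/17052 = 27.2489.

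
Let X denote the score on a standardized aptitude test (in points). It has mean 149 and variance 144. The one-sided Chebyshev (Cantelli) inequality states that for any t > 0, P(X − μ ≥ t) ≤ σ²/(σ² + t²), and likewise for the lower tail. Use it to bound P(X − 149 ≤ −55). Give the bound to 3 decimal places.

Here σ² = 144 and t = 55, so σ² + t² = 3169.
Cantelli's bound: 144/3169 = 0.0454.

0.045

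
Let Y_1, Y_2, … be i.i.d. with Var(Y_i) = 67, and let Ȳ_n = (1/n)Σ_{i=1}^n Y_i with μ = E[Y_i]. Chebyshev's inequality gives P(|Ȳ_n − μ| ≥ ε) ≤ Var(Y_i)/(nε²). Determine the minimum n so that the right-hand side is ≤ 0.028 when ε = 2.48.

390

Require 67/(n·2.48²) ≤ 0.028, i.e. n ≥ 67/(0.028·2.48²) = 389.057.
The smallest integer n is 390.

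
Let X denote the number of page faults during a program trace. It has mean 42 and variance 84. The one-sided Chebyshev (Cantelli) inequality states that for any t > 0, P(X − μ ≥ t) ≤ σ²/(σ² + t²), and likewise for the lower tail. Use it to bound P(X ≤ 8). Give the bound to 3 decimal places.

Here σ² = 84 and t = 34, so σ² + t² = 1240.
Cantelli's bound: 84/1240 = 0.0677.

0.068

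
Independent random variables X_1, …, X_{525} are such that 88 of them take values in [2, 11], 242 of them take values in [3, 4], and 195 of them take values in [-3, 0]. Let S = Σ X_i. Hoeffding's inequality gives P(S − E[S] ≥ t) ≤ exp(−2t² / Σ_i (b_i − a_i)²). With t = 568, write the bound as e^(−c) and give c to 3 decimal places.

70.712

Σ(b_i − a_i)² = 88·9² + 242·1² + 195·3² = 9125.
c = 2t² / 9125 = 2·568² / 9125 = 70.7121.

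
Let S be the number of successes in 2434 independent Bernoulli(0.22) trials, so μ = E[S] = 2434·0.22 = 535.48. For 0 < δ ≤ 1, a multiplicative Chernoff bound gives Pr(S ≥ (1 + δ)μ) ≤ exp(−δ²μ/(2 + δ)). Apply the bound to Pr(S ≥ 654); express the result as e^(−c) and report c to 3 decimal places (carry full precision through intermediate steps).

11.809

Write 654 = (1 + δ)μ, so δ = 654/535.48 − 1 = 0.2213341…
Then the exponent is δ²μ/(2 + δ) = (654 − μ)² / (μ·(2 + δ)) = 11.809354.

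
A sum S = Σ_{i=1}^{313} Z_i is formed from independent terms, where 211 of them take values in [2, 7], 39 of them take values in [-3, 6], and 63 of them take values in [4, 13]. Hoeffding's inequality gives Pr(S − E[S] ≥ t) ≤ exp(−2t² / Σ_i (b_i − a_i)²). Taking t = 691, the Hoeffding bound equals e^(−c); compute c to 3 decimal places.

Σ(b_i − a_i)² = 211·5² + 39·9² + 63·9² = 13537.
c = 2t² / 13537 = 2·691² / 13537 = 70.5446.

70.545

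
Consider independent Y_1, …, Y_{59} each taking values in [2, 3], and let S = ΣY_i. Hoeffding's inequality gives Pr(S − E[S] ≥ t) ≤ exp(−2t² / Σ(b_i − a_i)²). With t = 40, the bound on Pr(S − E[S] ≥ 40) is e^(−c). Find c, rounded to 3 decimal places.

Σ(b_i − a_i)² = 59·(1)² = 59.
c = 2t²/59 = 2·40²/59 = 54.2373.

54.237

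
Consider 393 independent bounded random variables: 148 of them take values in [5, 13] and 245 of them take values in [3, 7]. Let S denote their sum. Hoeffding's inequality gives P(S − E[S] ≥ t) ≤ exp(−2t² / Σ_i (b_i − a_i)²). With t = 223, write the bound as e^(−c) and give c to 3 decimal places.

7.427

Σ(b_i − a_i)² = 148·8² + 245·4² = 13392.
c = 2t² / 13392 = 2·223² / 13392 = 7.4267.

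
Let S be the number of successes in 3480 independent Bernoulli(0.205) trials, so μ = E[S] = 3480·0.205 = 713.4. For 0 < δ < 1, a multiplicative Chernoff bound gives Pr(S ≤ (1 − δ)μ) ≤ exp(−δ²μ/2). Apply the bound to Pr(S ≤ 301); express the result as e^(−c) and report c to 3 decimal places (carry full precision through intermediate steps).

119.199

Write 301 = (1 − δ)μ, so δ = 1 − 301/713.4 = 0.5780768…
Then the exponent is δ²μ/2 = (μ − 301)²/(2μ) = 119.199439.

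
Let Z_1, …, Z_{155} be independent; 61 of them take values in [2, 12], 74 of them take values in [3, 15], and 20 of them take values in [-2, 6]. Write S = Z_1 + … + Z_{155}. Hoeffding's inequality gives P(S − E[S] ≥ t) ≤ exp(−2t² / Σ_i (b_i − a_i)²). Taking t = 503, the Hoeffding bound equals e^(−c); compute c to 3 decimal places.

Σ(b_i − a_i)² = 61·10² + 74·12² + 20·8² = 18036.
c = 2t² / 18036 = 2·503² / 18036 = 28.0560.

28.056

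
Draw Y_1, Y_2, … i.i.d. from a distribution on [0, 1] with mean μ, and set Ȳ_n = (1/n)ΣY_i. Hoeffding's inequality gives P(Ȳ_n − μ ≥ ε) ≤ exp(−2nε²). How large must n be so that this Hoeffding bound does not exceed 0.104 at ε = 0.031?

Require exp(−2nε²) ≤ 0.104, i.e. 2nε² ≥ ln(1/0.104) = 2.263364.
So n ≥ 2.263364 / (2·0.031²) = 1177.609.
The smallest integer n is 1178.

1178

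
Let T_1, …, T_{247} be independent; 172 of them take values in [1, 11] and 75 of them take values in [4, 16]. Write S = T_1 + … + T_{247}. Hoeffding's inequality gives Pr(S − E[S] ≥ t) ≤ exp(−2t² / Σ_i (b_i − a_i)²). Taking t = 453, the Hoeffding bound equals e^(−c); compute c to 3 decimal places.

Σ(b_i − a_i)² = 172·10² + 75·12² = 28000.
c = 2t² / 28000 = 2·453² / 28000 = 14.6578.

14.658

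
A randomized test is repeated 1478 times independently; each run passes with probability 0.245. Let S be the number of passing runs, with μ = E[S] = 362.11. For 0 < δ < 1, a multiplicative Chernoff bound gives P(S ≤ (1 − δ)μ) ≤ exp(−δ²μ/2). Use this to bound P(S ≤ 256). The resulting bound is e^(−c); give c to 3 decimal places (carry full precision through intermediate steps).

15.547

Write 256 = (1 − δ)μ, so δ = 1 − 256/362.11 = 0.2930325…
Then the exponent is δ²μ/2 = (μ − 256)²/(2μ) = 15.546839.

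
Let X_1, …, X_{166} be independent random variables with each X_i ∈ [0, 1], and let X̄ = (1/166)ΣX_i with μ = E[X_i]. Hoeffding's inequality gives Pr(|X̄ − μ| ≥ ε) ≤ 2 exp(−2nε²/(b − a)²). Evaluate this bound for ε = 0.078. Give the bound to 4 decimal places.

0.2653

Exponent: 2nε²/(b − a)² = 2·166·0.078² / 1² = 2.01989.
Bound = 2·exp(−2.01989) = 0.26534.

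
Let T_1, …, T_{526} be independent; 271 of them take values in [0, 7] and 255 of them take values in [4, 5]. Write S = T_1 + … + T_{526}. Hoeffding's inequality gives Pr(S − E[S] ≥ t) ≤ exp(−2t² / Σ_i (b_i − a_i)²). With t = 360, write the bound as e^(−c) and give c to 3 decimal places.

Σ(b_i − a_i)² = 271·7² + 255·1² = 13534.
c = 2t² / 13534 = 2·360² / 13534 = 19.1518.

19.152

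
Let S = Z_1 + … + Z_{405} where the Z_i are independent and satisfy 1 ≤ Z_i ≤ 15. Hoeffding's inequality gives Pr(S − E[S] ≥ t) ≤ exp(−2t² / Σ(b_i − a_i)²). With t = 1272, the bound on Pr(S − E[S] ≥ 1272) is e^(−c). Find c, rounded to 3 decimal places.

40.766

Σ(b_i − a_i)² = 405·(14)² = 79380.
c = 2t²/79380 = 2·1272²/79380 = 40.7655.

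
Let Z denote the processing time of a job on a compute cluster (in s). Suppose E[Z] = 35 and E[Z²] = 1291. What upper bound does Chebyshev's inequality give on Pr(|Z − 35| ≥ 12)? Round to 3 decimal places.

0.458

Var(Z) = E[Z²] − (E[Z])² = 1291 − 1225 = 66.
Chebyshev's inequality: Pr(|Z − μ| ≥ t) ≤ Var(Z)/t² = 66/144 = 0.4583.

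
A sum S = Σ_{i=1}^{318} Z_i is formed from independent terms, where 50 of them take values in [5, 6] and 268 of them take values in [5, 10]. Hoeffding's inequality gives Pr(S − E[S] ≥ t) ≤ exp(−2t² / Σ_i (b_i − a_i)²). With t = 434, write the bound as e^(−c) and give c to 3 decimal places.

55.809

Σ(b_i − a_i)² = 50·1² + 268·5² = 6750.
c = 2t² / 6750 = 2·434² / 6750 = 55.8092.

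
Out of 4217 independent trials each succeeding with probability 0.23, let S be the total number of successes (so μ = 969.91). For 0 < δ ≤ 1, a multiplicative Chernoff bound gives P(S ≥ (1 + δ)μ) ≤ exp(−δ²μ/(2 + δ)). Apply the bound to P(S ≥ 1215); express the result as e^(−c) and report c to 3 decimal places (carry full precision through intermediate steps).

Write 1215 = (1 + δ)μ, so δ = 1215/969.91 − 1 = 0.2526935…
Then the exponent is δ²μ/(2 + δ) = (1215 − μ)² / (μ·(2 + δ)) = 27.492715.

27.493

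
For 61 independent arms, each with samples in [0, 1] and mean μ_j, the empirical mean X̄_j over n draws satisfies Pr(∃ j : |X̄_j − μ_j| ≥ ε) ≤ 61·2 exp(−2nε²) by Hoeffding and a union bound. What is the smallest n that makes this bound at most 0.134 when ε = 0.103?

322

Need 2·61·exp(−2nε²) ≤ 0.134, i.e. exp(−2nε²) ≤ 0.134/122.
So 2nε² ≥ ln(122/0.134) = 6.813937.
Hence n ≥ 6.813937/(2·0.103²) = 321.139.
The smallest integer n is 322.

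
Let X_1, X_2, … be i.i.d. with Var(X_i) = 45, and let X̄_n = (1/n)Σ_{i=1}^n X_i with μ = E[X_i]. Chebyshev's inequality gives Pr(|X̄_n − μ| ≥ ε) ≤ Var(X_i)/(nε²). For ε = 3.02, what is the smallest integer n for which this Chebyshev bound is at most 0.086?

58

Require 45/(n·3.02²) ≤ 0.086, i.e. n ≥ 45/(0.086·3.02²) = 57.372.
The smallest integer n is 58.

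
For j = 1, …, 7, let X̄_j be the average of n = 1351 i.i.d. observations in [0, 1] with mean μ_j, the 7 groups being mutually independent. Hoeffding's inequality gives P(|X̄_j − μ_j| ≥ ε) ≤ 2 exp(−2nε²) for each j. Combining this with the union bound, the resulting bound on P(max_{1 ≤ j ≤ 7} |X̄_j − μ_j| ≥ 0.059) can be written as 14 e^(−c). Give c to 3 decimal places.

Union bound over the 7 events: P(max_{1 ≤ j ≤ 7} |X̄_j − μ_j| ≥ 0.059) ≤ 7·2·exp(−2nε²) = 14 exp(−2·1351·0.059²).
So c = 2·1351·0.059² = 9.4057.

9.406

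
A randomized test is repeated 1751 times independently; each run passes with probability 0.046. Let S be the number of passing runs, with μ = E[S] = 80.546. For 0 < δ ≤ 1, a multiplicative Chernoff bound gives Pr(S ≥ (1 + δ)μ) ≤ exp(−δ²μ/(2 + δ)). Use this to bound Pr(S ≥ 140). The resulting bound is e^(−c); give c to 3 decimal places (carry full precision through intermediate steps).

Write 140 = (1 + δ)μ, so δ = 140/80.546 − 1 = 0.7381372…
Then the exponent is δ²μ/(2 + δ) = (140 − μ)² / (μ·(2 + δ)) = 16.027396.

16.027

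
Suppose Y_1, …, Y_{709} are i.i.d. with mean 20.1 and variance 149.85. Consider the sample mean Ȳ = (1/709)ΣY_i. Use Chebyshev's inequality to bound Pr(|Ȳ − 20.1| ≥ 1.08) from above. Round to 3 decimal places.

Var(Ȳ) = Var(Y_i)/n = 149.85/709 = 0.21135.
Chebyshev: Pr(|Ȳ − 20.1| ≥ 1.08) ≤ Var(Ȳ)/(1.08)² = 149.85/(709·1.08²) = 0.1812.

0.181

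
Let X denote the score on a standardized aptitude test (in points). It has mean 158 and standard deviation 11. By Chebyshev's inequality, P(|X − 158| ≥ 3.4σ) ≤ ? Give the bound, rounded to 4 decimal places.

0.0865

Chebyshev: P(|X − μ| ≥ t) ≤ Var(X)/t².
Var(X) = σ² = 11² = 121.
t = 3.4·11 = 37.4.
Bound = 121 / 1398.76 = 0.0865.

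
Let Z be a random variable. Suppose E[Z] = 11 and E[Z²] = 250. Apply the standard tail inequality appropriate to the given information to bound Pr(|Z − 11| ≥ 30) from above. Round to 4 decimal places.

The first two moments determine the variance, so Chebyshev's inequality is the sharpest standard bound available.
Var(Z) = E[Z²] − (E[Z])² = 250 − 121 = 129.
Chebyshev's inequality: Pr(|Z − μ| ≥ t) ≤ Var(Z)/t² = 129/900 = 0.1433.

0.1433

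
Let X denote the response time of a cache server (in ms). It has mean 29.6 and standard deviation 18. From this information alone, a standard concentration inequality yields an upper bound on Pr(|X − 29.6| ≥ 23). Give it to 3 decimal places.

Mean and variance are known, so Chebyshev's inequality applies.
Chebyshev: Pr(|X − μ| ≥ t) ≤ Var(X)/t².
Var(X) = σ² = 18² = 324.
Bound = 324 / 529 = 0.6125.

0.612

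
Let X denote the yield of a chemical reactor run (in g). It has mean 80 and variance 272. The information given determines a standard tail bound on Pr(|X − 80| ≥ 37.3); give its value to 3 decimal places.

0.196

Mean and variance are known, so Chebyshev's inequality applies.
Chebyshev: Pr(|X − μ| ≥ t) ≤ Var(X)/t².
Bound = 272 / 1391.29 = 0.1955.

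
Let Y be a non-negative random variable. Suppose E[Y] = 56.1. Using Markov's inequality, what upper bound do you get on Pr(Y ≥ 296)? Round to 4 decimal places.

Markov's inequality: for a non-negative random variable, Pr(Y ≥ a) ≤ E[Y]/a.
Here E[Y] = 56.1 and a = 296, so the bound is 56.1/296 = 0.1895.

0.1895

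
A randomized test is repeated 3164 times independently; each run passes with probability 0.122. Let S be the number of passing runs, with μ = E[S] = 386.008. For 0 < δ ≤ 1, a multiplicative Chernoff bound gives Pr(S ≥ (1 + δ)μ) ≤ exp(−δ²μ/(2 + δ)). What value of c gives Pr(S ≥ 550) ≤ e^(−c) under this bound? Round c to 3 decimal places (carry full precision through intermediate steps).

28.732

Write 550 = (1 + δ)μ, so δ = 550/386.008 − 1 = 0.4248409…
Then the exponent is δ²μ/(2 + δ) = (550 − μ)² / (μ·(2 + δ)) = 28.731994.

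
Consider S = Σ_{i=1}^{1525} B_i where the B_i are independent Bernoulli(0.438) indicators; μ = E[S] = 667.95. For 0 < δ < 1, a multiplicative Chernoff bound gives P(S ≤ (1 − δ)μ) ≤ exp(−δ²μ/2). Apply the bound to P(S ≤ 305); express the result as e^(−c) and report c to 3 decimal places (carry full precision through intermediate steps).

Write 305 = (1 − δ)μ, so δ = 1 − 305/667.95 = 0.543379…
Then the exponent is δ²μ/2 = (μ − 305)²/(2μ) = 98.609703.

98.610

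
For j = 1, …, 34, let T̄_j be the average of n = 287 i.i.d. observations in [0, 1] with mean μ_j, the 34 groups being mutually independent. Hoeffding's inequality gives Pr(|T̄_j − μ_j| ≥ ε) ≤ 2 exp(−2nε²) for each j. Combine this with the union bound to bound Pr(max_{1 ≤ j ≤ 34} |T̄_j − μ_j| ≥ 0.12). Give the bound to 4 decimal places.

Per-experiment Hoeffding bound: 2·exp(−2·287·0.12²) = 2·exp(−8.26560) = 0.00051443.
Union bound over 34 events: 34·0.00051443 = 0.01749.

0.0175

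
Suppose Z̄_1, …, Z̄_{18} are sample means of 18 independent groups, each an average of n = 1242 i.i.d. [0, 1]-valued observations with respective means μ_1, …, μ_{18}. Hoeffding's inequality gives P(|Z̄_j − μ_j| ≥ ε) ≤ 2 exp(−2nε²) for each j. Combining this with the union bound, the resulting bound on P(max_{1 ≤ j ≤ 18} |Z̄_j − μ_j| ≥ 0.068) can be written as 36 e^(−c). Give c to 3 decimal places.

Union bound over the 18 events: P(max_{1 ≤ j ≤ 18} |Z̄_j − μ_j| ≥ 0.068) ≤ 18·2·exp(−2nε²) = 36 exp(−2·1242·0.068²).
So c = 2·1242·0.068² = 11.4860.

11.486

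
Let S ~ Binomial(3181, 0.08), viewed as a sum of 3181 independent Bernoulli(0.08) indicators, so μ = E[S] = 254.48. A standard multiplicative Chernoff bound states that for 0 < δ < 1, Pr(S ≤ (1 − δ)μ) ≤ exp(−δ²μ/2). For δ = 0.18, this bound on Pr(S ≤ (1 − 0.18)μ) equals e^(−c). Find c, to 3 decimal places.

4.123

c = δ²μ/2 = 0.18²·254.48/2 = 4.1226.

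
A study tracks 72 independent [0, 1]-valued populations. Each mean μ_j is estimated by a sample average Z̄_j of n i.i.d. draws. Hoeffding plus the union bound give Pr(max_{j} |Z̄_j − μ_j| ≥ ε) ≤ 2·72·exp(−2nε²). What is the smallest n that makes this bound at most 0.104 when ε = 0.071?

Need 2·72·exp(−2nε²) ≤ 0.104, i.e. exp(−2nε²) ≤ 0.104/144.
So 2nε² ≥ ln(144/0.104) = 7.233178.
Hence n ≥ 7.233178/(2·0.071²) = 717.435.
The smallest integer n is 718.

718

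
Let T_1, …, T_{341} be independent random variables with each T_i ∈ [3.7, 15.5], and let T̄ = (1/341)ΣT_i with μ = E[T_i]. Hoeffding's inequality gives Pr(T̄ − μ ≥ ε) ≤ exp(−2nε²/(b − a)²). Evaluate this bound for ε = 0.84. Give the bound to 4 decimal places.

0.0316

Exponent: 2nε²/(b − a)² = 2·341·0.84² / 11.8² = 3.45604.
Bound = exp(−3.45604) = 0.03155.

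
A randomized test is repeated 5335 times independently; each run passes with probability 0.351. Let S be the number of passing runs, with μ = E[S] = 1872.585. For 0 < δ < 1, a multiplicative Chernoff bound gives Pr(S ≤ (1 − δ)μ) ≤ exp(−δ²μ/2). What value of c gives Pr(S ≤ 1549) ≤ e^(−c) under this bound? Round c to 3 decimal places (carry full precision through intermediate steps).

27.958

Write 1549 = (1 − δ)μ, so δ = 1 − 1549/1872.585 = 0.1728012…
Then the exponent is δ²μ/2 = (μ − 1549)²/(2μ) = 27.957944.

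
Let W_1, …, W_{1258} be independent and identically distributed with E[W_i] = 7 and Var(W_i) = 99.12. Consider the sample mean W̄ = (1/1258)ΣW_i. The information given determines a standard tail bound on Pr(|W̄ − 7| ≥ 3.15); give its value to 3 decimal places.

With mean and variance of each term known, Chebyshev's inequality bounds the deviation of the sum (or sample mean).
Var(W̄) = Var(W_i)/n = 99.12/1258 = 0.078792.
Chebyshev: Pr(|W̄ − 7| ≥ 3.15) ≤ Var(W̄)/(3.15)² = 99.12/(1258·3.15²) = 0.0079.

0.008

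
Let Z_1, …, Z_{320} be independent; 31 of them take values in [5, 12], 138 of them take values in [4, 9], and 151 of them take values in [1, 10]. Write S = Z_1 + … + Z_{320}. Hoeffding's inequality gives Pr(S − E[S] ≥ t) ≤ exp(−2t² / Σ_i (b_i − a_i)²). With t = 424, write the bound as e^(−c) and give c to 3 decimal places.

Σ(b_i − a_i)² = 31·7² + 138·5² + 151·9² = 17200.
c = 2t² / 17200 = 2·424² / 17200 = 20.9042.

20.904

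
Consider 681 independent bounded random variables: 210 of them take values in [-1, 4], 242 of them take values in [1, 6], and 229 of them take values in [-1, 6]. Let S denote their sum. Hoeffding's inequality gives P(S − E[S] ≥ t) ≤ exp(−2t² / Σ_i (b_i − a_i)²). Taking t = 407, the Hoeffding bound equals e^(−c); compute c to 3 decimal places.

14.711

Σ(b_i − a_i)² = 210·5² + 242·5² + 229·7² = 22521.
c = 2t² / 22521 = 2·407² / 22521 = 14.7106.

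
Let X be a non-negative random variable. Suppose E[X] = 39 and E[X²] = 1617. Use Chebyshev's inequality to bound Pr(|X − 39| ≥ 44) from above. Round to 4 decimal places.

0.0496

Var(X) = E[X²] − (E[X])² = 1617 − 1521 = 96.
Chebyshev's inequality: Pr(|X − μ| ≥ t) ≤ Var(X)/t² = 96/1936 = 0.0496.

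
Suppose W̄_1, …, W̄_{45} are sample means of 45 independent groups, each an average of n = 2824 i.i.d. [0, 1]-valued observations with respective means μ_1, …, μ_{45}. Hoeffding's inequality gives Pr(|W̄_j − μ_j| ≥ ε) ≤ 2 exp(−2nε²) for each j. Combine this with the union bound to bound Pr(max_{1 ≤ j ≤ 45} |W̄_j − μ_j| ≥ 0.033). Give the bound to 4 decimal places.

Per-experiment Hoeffding bound: 2·exp(−2·2824·0.033²) = 2·exp(−6.15067) = 0.0042641.
Union bound over 45 events: 45·0.0042641 = 0.19188.

0.1919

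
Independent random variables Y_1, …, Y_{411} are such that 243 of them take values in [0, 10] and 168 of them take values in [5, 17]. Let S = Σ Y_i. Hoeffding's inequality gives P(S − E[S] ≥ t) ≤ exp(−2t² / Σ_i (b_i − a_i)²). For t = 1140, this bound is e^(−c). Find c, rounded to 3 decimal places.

Σ(b_i − a_i)² = 243·10² + 168·12² = 48492.
c = 2t² / 48492 = 2·1140² / 48492 = 53.6006.

53.601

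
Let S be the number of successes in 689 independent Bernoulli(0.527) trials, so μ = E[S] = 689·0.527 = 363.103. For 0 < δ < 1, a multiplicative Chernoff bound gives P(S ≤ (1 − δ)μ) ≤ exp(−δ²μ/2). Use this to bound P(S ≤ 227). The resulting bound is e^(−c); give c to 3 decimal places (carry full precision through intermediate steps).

25.508

Write 227 = (1 − δ)μ, so δ = 1 − 227/363.103 = 0.374833…
Then the exponent is δ²μ/2 = (μ − 227)²/(2μ) = 25.507950.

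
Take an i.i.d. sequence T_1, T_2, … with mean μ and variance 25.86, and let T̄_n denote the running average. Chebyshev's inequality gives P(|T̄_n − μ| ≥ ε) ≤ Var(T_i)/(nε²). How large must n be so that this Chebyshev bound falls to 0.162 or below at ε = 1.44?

Require 25.86/(n·1.44²) ≤ 0.162, i.e. n ≥ 25.86/(0.162·1.44²) = 76.982.
The smallest integer n is 77.

77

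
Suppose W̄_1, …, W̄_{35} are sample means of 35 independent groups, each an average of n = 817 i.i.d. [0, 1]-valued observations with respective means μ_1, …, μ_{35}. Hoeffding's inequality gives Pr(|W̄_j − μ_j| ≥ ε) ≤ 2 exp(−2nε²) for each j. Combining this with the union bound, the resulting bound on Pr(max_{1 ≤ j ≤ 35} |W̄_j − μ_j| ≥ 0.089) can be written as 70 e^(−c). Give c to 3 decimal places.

12.943

Union bound over the 35 events: Pr(max_{1 ≤ j ≤ 35} |W̄_j − μ_j| ≥ 0.089) ≤ 35·2·exp(−2nε²) = 70 exp(−2·817·0.089²).
So c = 2·817·0.089² = 12.9429.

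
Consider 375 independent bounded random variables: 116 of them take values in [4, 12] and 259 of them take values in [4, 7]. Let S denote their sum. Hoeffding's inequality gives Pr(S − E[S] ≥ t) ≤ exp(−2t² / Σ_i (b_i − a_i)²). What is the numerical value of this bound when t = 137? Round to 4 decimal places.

Σ(b_i − a_i)² = 116·8² + 259·3² = 9755.
Exponent = 2·137² / 9755 = 3.84808.
Bound = exp(−3.84808) = 0.02132.

0.0213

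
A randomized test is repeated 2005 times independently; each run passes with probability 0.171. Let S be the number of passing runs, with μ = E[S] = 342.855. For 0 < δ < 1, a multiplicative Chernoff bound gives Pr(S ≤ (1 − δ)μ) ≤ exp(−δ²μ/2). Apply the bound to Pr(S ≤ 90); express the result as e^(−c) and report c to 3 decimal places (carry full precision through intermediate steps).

93.240

Write 90 = (1 − δ)μ, so δ = 1 − 90/342.855 = 0.7374984…
Then the exponent is δ²μ/2 = (μ − 90)²/(2μ) = 93.240074.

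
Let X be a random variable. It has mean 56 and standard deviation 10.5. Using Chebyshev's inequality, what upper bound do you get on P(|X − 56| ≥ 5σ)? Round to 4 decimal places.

Chebyshev: P(|X − μ| ≥ t) ≤ Var(X)/t².
Var(X) = σ² = 10.5² = 110.25.
t = 5·10.5 = 52.5.
Bound = 110.25 / 2756.25 = 0.0400.

0.0400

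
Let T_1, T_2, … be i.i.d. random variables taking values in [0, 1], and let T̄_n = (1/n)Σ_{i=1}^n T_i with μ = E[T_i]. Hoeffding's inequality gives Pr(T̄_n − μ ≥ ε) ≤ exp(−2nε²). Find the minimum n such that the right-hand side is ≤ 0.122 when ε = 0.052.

Require exp(−2nε²) ≤ 0.122, i.e. 2nε² ≥ ln(1/0.122) = 2.103734.
So n ≥ 2.103734 / (2·0.052²) = 389.004.
The smallest integer n is 390.

390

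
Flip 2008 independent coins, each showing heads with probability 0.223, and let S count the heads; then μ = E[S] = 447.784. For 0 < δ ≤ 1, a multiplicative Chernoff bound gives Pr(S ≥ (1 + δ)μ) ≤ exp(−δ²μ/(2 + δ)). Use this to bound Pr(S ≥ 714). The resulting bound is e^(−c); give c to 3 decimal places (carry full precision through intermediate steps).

Write 714 = (1 + δ)μ, so δ = 714/447.784 − 1 = 0.5945188…
Then the exponent is δ²μ/(2 + δ) = (714 − μ)² / (μ·(2 + δ)) = 61.001837.

61.002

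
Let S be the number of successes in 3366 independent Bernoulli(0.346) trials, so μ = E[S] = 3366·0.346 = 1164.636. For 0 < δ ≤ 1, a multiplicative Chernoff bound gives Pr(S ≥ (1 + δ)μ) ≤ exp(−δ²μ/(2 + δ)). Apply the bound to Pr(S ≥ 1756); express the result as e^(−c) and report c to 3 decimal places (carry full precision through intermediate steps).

Write 1756 = (1 + δ)μ, so δ = 1756/1164.636 − 1 = 0.5077672…
Then the exponent is δ²μ/(2 + δ) = (1756 − μ)² / (μ·(2 + δ)) = 119.738091.

119.738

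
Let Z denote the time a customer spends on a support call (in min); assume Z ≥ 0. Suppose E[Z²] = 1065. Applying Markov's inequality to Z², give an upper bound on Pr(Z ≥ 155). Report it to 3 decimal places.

Since Z ≥ 0, the event {Z ≥ 155} is the same as {Z² ≥ 24025}.
Markov's inequality applied to Z² gives Pr(Z² ≥ 24025) ≤ E[Z²]/24025 = 1065/24025 = 0.0443.

0.044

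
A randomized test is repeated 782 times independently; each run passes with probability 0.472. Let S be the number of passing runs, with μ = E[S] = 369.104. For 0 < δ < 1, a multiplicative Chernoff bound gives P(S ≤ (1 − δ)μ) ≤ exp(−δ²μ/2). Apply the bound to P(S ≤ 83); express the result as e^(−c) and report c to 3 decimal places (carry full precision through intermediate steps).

110.884

Write 83 = (1 − δ)μ, so δ = 1 − 83/369.104 = 0.7751311…
Then the exponent is δ²μ/2 = (μ − 83)²/(2μ) = 110.884058.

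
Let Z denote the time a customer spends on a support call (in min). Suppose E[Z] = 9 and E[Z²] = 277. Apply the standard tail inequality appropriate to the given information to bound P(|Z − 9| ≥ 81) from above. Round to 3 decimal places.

The first two moments determine the variance, so Chebyshev's inequality is the sharpest standard bound available.
Var(Z) = E[Z²] − (E[Z])² = 277 − 81 = 196.
Chebyshev's inequality: P(|Z − μ| ≥ t) ≤ Var(Z)/t² = 196/6561 = 0.0299.

0.030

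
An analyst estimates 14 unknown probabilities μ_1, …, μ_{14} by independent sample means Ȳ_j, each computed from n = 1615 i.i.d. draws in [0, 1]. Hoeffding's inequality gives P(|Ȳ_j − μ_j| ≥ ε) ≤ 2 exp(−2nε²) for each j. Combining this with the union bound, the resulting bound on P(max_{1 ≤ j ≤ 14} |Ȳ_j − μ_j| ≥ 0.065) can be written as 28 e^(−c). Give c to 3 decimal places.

Union bound over the 14 events: P(max_{1 ≤ j ≤ 14} |Ȳ_j − μ_j| ≥ 0.065) ≤ 14·2·exp(−2nε²) = 28 exp(−2·1615·0.065²).
So c = 2·1615·0.065² = 13.6468.

13.647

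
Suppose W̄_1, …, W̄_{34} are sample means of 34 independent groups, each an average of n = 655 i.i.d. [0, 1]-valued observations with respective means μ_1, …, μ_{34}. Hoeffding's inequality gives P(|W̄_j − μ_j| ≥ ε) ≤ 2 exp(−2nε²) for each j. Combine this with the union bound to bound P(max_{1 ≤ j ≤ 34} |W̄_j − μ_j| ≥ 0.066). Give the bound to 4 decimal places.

Per-experiment Hoeffding bound: 2·exp(−2·655·0.066²) = 2·exp(−5.70636) = 0.0066495.
Union bound over 34 events: 34·0.0066495 = 0.22608.

0.2261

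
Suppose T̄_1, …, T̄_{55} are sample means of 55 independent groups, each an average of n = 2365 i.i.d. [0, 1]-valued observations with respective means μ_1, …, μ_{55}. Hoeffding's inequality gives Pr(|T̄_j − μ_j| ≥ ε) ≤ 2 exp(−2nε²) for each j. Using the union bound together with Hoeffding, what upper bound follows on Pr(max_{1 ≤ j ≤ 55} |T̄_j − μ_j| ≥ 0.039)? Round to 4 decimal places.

Per-experiment Hoeffding bound: 2·exp(−2·2365·0.039²) = 2·exp(−7.19433) = 0.0015017.
Union bound over 55 events: 55·0.0015017 = 0.08259.

0.0826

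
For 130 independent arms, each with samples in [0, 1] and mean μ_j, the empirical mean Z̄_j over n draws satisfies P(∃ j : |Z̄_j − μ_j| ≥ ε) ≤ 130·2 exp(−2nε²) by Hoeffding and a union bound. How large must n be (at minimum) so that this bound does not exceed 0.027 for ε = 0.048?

1991

Need 2·130·exp(−2nε²) ≤ 0.027, i.e. exp(−2nε²) ≤ 0.027/260.
So 2nε² ≥ ln(260/0.027) = 9.172600.
Hence n ≥ 9.172600/(2·0.048²) = 1990.582.
The smallest integer n is 1991.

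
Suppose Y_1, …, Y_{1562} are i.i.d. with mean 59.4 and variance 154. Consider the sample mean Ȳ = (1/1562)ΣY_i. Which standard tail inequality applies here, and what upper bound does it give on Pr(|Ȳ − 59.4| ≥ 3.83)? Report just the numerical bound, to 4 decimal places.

0.0067

With mean and variance of each term known, Chebyshev's inequality bounds the deviation of the sum (or sample mean).
Var(Ȳ) = Var(Y_i)/n = 154/1562 = 0.098592.
Chebyshev: Pr(|Ȳ − 59.4| ≥ 3.83) ≤ Var(Ȳ)/(3.83)² = 154/(1562·3.83²) = 0.0067.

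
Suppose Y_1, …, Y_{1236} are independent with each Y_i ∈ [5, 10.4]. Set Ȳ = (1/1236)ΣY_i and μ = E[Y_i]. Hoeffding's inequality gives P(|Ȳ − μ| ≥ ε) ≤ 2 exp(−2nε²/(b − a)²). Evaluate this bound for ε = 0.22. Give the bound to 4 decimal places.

0.0330

Exponent: 2nε²/(b − a)² = 2·1236·0.22² / 5.4² = 4.10305.
Bound = 2·exp(−4.10305) = 0.03304.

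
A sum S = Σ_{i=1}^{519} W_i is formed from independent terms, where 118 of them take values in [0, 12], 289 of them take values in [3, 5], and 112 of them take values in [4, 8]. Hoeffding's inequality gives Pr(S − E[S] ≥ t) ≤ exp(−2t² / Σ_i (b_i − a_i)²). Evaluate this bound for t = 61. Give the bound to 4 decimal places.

Σ(b_i − a_i)² = 118·12² + 289·2² + 112·4² = 19940.
Exponent = 2·61² / 19940 = 0.37322.
Bound = exp(−0.37322) = 0.68851.

0.6885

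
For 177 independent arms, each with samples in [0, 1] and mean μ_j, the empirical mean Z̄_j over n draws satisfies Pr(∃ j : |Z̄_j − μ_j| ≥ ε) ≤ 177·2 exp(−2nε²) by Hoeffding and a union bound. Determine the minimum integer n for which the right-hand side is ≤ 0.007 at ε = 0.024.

9403

Need 2·177·exp(−2nε²) ≤ 0.007, i.e. exp(−2nε²) ≤ 0.007/354.
So 2nε² ≥ ln(354/0.007) = 10.831142.
Hence n ≥ 10.831142/(2·0.024²) = 9402.033.
The smallest integer n is 9403.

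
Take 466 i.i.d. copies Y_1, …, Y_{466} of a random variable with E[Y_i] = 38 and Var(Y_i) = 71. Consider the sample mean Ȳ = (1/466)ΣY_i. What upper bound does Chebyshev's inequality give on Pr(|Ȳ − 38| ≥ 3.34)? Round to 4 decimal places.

0.0137

Var(Ȳ) = Var(Y_i)/n = 71/466 = 0.15236.
Chebyshev: Pr(|Ȳ − 38| ≥ 3.34) ≤ Var(Ȳ)/(3.34)² = 71/(466·3.34²) = 0.0137.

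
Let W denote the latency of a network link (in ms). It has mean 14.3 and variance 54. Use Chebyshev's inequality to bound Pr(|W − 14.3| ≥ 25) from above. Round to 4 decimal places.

Chebyshev: Pr(|W − μ| ≥ t) ≤ Var(W)/t².
Bound = 54 / 625 = 0.0864.

0.0864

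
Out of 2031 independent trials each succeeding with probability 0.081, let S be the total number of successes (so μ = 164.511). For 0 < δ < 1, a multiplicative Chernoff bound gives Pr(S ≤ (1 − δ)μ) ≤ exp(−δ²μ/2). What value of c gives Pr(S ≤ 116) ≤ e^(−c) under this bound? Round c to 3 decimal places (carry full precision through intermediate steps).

7.152

Write 116 = (1 − δ)μ, so δ = 1 − 116/164.511 = 0.29488…
Then the exponent is δ²μ/2 = (μ − 116)²/(2μ) = 7.152461.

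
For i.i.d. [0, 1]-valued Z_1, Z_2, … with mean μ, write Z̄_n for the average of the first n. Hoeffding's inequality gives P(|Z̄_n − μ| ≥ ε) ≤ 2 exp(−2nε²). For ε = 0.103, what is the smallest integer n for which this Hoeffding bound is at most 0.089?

Require 2·exp(−2nε²) ≤ 0.089, i.e. 2nε² ≥ ln(2/0.089) = 3.112266.
So n ≥ 3.112266 / (2·0.103²) = 146.680.
The smallest integer n is 147.

147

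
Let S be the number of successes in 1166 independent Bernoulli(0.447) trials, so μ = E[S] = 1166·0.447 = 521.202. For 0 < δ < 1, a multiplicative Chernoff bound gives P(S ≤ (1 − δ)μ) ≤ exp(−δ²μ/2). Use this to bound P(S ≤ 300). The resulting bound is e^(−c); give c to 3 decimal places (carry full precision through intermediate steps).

46.940

Write 300 = (1 − δ)μ, so δ = 1 − 300/521.202 = 0.4244074…
Then the exponent is δ²μ/2 = (μ − 300)²/(2μ) = 46.939886.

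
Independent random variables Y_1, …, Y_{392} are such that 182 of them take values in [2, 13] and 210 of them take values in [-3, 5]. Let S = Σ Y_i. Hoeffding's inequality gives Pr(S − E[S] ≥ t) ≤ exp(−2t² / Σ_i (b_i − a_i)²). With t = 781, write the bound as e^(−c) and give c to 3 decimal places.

Σ(b_i − a_i)² = 182·11² + 210·8² = 35462.
c = 2t² / 35462 = 2·781² / 35462 = 34.4008.

34.401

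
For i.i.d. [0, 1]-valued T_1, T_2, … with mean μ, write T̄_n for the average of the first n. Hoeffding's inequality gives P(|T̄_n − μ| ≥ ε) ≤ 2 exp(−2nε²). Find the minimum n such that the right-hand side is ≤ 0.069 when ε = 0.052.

623

Require 2·exp(−2nε²) ≤ 0.069, i.e. 2nε² ≥ ln(2/0.069) = 3.366796.
So n ≥ 3.366796 / (2·0.052²) = 622.558.
The smallest integer n is 623.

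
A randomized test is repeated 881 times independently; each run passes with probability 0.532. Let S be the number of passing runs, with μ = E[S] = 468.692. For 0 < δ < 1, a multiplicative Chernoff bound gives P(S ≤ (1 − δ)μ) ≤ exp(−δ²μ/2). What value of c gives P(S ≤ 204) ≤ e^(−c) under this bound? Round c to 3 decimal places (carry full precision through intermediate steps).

74.742

Write 204 = (1 − δ)μ, so δ = 1 − 204/468.692 = 0.5647461…
Then the exponent is δ²μ/2 = (μ − 204)²/(2μ) = 74.741893.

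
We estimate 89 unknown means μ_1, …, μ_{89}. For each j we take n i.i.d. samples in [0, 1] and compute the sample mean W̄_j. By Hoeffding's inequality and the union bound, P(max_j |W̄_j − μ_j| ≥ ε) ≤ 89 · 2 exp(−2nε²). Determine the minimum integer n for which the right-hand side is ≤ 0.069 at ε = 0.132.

Need 2·89·exp(−2nε²) ≤ 0.069, i.e. exp(−2nε²) ≤ 0.069/178.
So 2nε² ≥ ln(178/0.069) = 7.855432.
Hence n ≥ 7.855432/(2·0.132²) = 225.420.
The smallest integer n is 226.

226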